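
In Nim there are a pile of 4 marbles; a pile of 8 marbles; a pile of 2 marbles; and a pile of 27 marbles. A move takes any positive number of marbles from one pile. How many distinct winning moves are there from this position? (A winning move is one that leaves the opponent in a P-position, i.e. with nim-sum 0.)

1

Compute the nim-sum pairwise:
4 ^ 8 = 12
12 ^ 2 = 14
14 ^ 27 = 21
The overall nim-sum is X = 21. A pile of size p has a winning move iff p XOR X < p (reduce it to p XOR X).
  4: 4 XOR 21 = 17 ≥ 4 — no move.
  8: 8 XOR 21 = 29 ≥ 8 — no move.
  2: 2 XOR 21 = 23 ≥ 2 — no move.
  27: 27 XOR 21 = 14 < 27 — winning move (to 14).
That gives 1 winning move.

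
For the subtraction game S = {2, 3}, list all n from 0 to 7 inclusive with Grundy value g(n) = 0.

0, 1, 5, 6

Grundy values for subtraction set {2, 3}:
k:     0  1  2  3  4  5  6  7
g(k):  0  0  1  1  2  0  0  1
The P-positions (g = 0) in 0..7 are 0, 1, 5, 6.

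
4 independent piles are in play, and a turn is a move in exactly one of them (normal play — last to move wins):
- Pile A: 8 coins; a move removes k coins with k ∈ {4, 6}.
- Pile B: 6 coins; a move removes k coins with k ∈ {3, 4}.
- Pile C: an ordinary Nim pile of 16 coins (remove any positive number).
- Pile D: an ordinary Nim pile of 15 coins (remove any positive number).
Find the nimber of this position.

Build the Grundy sequence for pile A with g(k) = mex{g(k−s) : s ∈ {4, 6}, s ≤ k}:
g(0) = mex{} = 0
g(1) = mex{} = 0
g(2) = mex{} = 0
g(3) = mex{} = 0
g(4) = mex{0} = 1
g(5) = mex{0} = 1
g(6) = mex{0} = 1
g(7) = mex{0} = 1
g(8) = mex{0,1} = 2
So g(8) = 2.
Build the Grundy sequence for pile B with g(k) = mex{g(k−s) : s ∈ {3, 4}, s ≤ k}:
k:     0  1  2  3  4  5  6
g(k):  0  0  0  1  1  1  2
So g(6) = 2.
Pile C is a plain Nim pile of size 16, so its Grundy value is 16.
Pile D is a plain Nim pile of size 15, so its Grundy value is 15.
The value of a disjunctive sum is the nim-sum of the parts.
Combined value = 2 ⊕ 2 ⊕ 16 ⊕ 15 = 31.

31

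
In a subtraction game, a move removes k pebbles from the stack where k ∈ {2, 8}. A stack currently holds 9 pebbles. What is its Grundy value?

Compute g(0), g(1), … for moves {2, 8}:
k:     0  1  2  3  4  5  6  7  8  9
g(k):  0  0  1  1  0  0  1  1  2  2
So g(9) = 2.

2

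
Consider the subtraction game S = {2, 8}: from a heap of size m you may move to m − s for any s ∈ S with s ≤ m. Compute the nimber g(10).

0

Grundy values for subtraction set {2, 8}:
k:     0  1  2  3  4  5  6  7  8  9 10
g(k):  0  0  1  1  0  0  1  1  2  2  0
So g(10) = 0.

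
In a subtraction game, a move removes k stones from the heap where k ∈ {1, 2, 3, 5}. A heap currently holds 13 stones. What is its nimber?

Build the Grundy sequence with g(k) = mex{g(k−s) : s ∈ {1, 2, 3, 5}, s ≤ k}:
k:     0  1  2  3  4  5  6  7  8  9 10 11 12 13
g(k):  0  1  2  3  0  1  2  3  0  1  2  3  0  1
So g(13) = 1.

1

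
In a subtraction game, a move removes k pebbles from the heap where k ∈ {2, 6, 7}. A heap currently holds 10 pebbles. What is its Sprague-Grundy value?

3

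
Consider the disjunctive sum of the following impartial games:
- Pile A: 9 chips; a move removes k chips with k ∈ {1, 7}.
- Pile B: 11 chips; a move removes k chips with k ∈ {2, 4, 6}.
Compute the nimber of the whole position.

0

Grundy values for pile A (subtraction set {1, 7}):
g(0) = mex{} = 0
g(1) = mex{0} = 1
g(2) = mex{1} = 0
g(3) = mex{0} = 1
g(4) = mex{1} = 0
g(5) = mex{0} = 1
g(6) = mex{1} = 0
g(7) = mex{0} = 1
g(8) = mex{1} = 0
g(9) = mex{0} = 1
So g(9) = 1.
Build the Grundy sequence for pile B with g(k) = mex{g(k−s) : s ∈ {2, 4, 6}, s ≤ k}:
g(0) = mex{} = 0
g(1) = mex{} = 0
g(2) = mex{0} = 1
g(3) = mex{0} = 1
g(4) = mex{0,1} = 2
g(5) = mex{0,1} = 2
g(6) = mex{0,1,2} = 3
g(7) = mex{0,1,2} = 3
g(8) = mex{1,2,3} = 0
g(9) = mex{1,2,3} = 0
g(10) = mex{0,2,3} = 1
g(11) = mex{0,2,3} = 1
So g(11) = 1.
By the Sprague-Grundy theorem, the Grundy value of a sum of independent games is the XOR of the component values.
Combined value = 1 XOR 1 = 0.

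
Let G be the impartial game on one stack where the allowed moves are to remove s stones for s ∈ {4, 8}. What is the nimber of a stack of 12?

0

Compute g(0), g(1), … for moves {4, 8}:
k:     0  1  2  3  4  5  6  7  8  9 10 11 12
g(k):  0  0  0  0  1  1  1  1  2  2  2  2  0
So g(12) = 0.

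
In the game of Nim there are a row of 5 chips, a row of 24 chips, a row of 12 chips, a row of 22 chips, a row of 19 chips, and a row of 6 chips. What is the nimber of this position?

Write each in binary and XOR column by column:
  00101  (5)
  11000  (24)
  01100  (12)
  10110  (22)
  10011  (19)
  00110  (6)
  -----
  10010  (18)

18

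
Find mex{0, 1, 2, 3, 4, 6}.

5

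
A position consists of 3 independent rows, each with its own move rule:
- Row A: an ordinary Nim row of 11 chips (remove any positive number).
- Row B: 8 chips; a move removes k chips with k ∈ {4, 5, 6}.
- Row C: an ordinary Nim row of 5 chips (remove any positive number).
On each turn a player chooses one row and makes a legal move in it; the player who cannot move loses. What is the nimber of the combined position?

12

Row A is a plain Nim row of size 11, so its Grundy value is 11.
For row B, compute g(0), g(1), … with moves {4, 5, 6}:
g(0) = mex{} = 0
g(1) = mex{} = 0
g(2) = mex{} = 0
g(3) = mex{} = 0
g(4) = mex{0} = 1
g(5) = mex{0} = 1
g(6) = mex{0} = 1
g(7) = mex{0} = 1
g(8) = mex{0,1} = 2
So g(8) = 2.
Row C is a plain Nim row of size 5, so its Grundy value is 5.
The value of a disjunctive sum is the nim-sum of the parts.
Combined value = 11 ⊕ 2 ⊕ 5 = 12.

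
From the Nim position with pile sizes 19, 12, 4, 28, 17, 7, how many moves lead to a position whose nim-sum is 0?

Nim-sum: 19 XOR 12 XOR 4 XOR 28 XOR 17 XOR 7 = 17.
The overall nim-sum is X = 17. A pile of size p has a winning move iff p XOR X < p (reduce it to p XOR X).
  19: 19 XOR 17 = 2 < 19 — winning move (to 2).
  12: 12 XOR 17 = 29 ≥ 12 — no move.
  4: 4 XOR 17 = 21 ≥ 4 — no move.
  28: 28 XOR 17 = 13 < 28 — winning move (to 13).
  17: 17 XOR 17 = 0 < 17 — winning move (to 0).
  7: 7 XOR 17 = 22 ≥ 7 — no move.
That gives 3 winning moves.

3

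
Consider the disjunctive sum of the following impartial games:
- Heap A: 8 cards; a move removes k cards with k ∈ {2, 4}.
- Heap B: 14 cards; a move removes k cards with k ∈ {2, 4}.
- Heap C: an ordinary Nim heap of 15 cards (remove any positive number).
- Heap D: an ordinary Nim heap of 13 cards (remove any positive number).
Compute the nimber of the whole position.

Build the Grundy sequence for heap A with g(k) = mex{g(k−s) : s ∈ {2, 4}, s ≤ k}:
g(0) = mex{} = 0
g(1) = mex{} = 0
g(2) = mex{0} = 1
g(3) = mex{0} = 1
g(4) = mex{0,1} = 2
g(5) = mex{0,1} = 2
g(6) = mex{1,2} = 0
g(7) = mex{1,2} = 0
g(8) = mex{0,2} = 1
So g(8) = 1.
For heap B, compute g(0), g(1), … with moves {2, 4}:
g(0) = mex{} = 0
g(1) = mex{} = 0
g(2) = mex{0} = 1
g(3) = mex{0} = 1
g(4) = mex{0,1} = 2
g(5) = mex{0,1} = 2
g(6) = mex{1,2} = 0
g(7) = mex{1,2} = 0
g(8) = mex{0,2} = 1
g(9) = mex{0,2} = 1
g(10) = mex{0,1} = 2
g(11) = mex{0,1} = 2
g(12) = mex{1,2} = 0
g(13) = mex{1,2} = 0
g(14) = mex{0,2} = 1
So g(14) = 1.
Heap C is a plain Nim heap of size 15, so its Grundy value is 15.
Heap D is a plain Nim heap of size 13, so its Grundy value is 13.
The value of a disjunctive sum is the nim-sum of the parts.
Combined value = 1 XOR 1 XOR 15 XOR 13 = 2.

2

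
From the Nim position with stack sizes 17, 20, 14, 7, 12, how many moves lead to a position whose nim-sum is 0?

0

Bitwise XOR of the heap sizes:
  10001  (17)
  10100  (20)
  01110  (14)
  00111  (7)
  01100  (12)
  -----
  00000  (0)
The nim-sum is already 0, so every move leaves a nonzero nim-sum — there are no winning moves.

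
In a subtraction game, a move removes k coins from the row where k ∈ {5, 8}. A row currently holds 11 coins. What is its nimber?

Grundy values for subtraction set {5, 8}:
k:     0  1  2  3  4  5  6  7  8  9 10 11
g(k):  0  0  0  0  0  1  1  1  1  1  2  2
So g(11) = 2.

2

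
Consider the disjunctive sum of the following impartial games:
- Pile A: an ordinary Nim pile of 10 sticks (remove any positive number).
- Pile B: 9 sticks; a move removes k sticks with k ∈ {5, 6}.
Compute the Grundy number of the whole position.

Pile A is a plain Nim pile of size 10, so its Grundy value is 10.
For pile B, compute g(0), g(1), … with moves {5, 6}:
k:     0  1  2  3  4  5  6  7  8  9
g(k):  0  0  0  0  0  1  1  1  1  1
So g(9) = 1.
By the Sprague-Grundy theorem, the Grundy value of a sum of independent games is the XOR of the component values.
Combined value = 10 XOR 1 = 11.

11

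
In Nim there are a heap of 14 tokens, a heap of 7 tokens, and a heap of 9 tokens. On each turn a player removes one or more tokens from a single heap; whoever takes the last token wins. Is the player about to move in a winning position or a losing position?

Losing position

Compute the nim-sum pairwise:
14 XOR 7 = 9
9 XOR 9 = 0
The nim-sum is 0, so this is a P-position: the player to move is in a losing position under optimal play.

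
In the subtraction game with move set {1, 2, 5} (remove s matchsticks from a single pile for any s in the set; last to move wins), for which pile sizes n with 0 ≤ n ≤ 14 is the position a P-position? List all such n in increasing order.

Compute g(0), g(1), … for moves {1, 2, 5}:
g(0) = mex{} = 0
g(1) = mex{0} = 1
g(2) = mex{0,1} = 2
g(3) = mex{1,2} = 0
g(4) = mex{0,2} = 1
g(5) = mex{0,1} = 2
g(6) = mex{1,2} = 0
g(7) = mex{0,2} = 1
g(8) = mex{0,1} = 2
g(9) = mex{1,2} = 0
g(10) = mex{0,2} = 1
g(11) = mex{0,1} = 2
g(12) = mex{1,2} = 0
g(13) = mex{0,2} = 1
g(14) = mex{0,1} = 2
The P-positions (g = 0) in 0..14 are 0, 3, 6, 9, 12.

0, 3, 6, 9, 12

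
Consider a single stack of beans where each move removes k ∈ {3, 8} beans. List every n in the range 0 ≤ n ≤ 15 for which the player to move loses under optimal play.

0, 1, 2, 6, 7, 11, 12, 13

Grundy values for subtraction set {3, 8}:
k:     0  1  2  3  4  5  6  7  8  9 10 11 12 13 14 15
g(k):  0  0  0  1  1  1  0  0  2  1  1  0  0  0  1  1
The P-positions (g = 0) in 0..15 are 0, 1, 2, 6, 7, 11, 12, 13.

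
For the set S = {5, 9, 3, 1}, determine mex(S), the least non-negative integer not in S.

0

0 is not in the set, so the mex is 0.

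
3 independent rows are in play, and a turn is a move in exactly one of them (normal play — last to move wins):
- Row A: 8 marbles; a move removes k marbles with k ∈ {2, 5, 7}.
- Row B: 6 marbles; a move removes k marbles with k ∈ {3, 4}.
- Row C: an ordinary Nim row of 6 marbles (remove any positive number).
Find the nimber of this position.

6

Build the Grundy sequence for row A with g(k) = mex{g(k−s) : s ∈ {2, 5, 7}, s ≤ k}:
g(0) = mex{} = 0
g(1) = mex{} = 0
g(2) = mex{0} = 1
g(3) = mex{0} = 1
g(4) = mex{1} = 0
g(5) = mex{0,1} = 2
g(6) = mex{0} = 1
g(7) = mex{0,1,2} = 3
g(8) = mex{0,1} = 2
So g(8) = 2.
For row B, compute g(0), g(1), … with moves {3, 4}:
g(0) = mex{} = 0
g(1) = mex{} = 0
g(2) = mex{} = 0
g(3) = mex{0} = 1
g(4) = mex{0} = 1
g(5) = mex{0} = 1
g(6) = mex{0,1} = 2
So g(6) = 2.
Row C is a plain Nim row of size 6, so its Grundy value is 6.
By the Sprague-Grundy theorem, the Grundy value of a sum of independent games is the XOR of the component values.
Combined value = 2 ⊕ 2 ⊕ 6 = 6.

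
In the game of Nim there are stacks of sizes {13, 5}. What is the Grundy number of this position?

8

Compute the nim-sum pairwise:
13 ^ 5 = 8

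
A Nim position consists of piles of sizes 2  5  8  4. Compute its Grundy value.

Write each in binary and XOR column by column:
  0010  (2)
  0101  (5)
  1000  (8)
  0100  (4)
  ----
  1011  (11)

11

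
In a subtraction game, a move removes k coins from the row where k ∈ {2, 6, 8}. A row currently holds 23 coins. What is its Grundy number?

2

Grundy values for subtraction set {2, 6, 8}:
k:     0  1  2  3  4  5  6  7  8  9 10 11 12 13 14 15 16 17 18 19 20 21 22 23
g(k):  0  0  1  1  0  0  1  1  2  2  3  3  2  2  0  0  1  1  0  0  1  1  2  2
So g(23) = 2.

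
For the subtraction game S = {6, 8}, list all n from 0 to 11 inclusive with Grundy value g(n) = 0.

Build the Grundy sequence with g(k) = mex{g(k−s) : s ∈ {6, 8}, s ≤ k}:
g(0) = mex{} = 0
g(1) = mex{} = 0
g(2) = mex{} = 0
g(3) = mex{} = 0
g(4) = mex{} = 0
g(5) = mex{} = 0
g(6) = mex{0} = 1
g(7) = mex{0} = 1
g(8) = mex{0} = 1
g(9) = mex{0} = 1
g(10) = mex{0} = 1
g(11) = mex{0} = 1
The P-positions (g = 0) in 0..11 are 0, 1, 2, 3, 4, 5.

0, 1, 2, 3, 4, 5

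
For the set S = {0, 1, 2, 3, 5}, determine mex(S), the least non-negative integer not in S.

The values 0, 1, 2, 3 are all present; 4 is the first non-negative integer missing from the set.

4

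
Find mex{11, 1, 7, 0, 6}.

2

The values 0, 1 are all present; 2 is the first non-negative integer missing from the set.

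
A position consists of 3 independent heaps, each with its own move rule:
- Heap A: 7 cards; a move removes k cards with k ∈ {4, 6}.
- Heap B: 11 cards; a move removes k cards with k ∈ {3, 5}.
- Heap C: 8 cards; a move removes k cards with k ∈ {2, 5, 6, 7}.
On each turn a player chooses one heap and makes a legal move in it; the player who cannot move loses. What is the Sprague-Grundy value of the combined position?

2

For heap A, compute g(0), g(1), … with moves {4, 6}:
g(0) = mex{} = 0
g(1) = mex{} = 0
g(2) = mex{} = 0
g(3) = mex{} = 0
g(4) = mex{0} = 1
g(5) = mex{0} = 1
g(6) = mex{0} = 1
g(7) = mex{0} = 1
So g(7) = 1.
Grundy values for heap B (subtraction set {3, 5}):
k:     0  1  2  3  4  5  6  7  8  9 10 11
g(k):  0  0  0  1  1  1  2  2  0  0  0  1
So g(11) = 1.
For heap C, compute g(0), g(1), … with moves {2, 5, 6, 7}:
k:     0  1  2  3  4  5  6  7  8
g(k):  0  0  1  1  0  2  1  3  2
So g(8) = 2.
The value of a disjunctive sum is the nim-sum of the parts.
Combined value = 1 XOR 1 XOR 2 = 2.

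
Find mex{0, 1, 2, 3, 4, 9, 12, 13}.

5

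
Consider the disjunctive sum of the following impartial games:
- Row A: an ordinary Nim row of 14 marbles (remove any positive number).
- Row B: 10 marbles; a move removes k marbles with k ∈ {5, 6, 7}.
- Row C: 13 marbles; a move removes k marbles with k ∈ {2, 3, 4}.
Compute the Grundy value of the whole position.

Row A is a plain Nim row of size 14, so its Grundy value is 14.
Grundy values for row B (subtraction set {5, 6, 7}):
g(0) = mex{} = 0
g(1) = mex{} = 0
g(2) = mex{} = 0
g(3) = mex{} = 0
g(4) = mex{} = 0
g(5) = mex{0} = 1
g(6) = mex{0} = 1
g(7) = mex{0} = 1
g(8) = mex{0} = 1
g(9) = mex{0} = 1
g(10) = mex{0,1} = 2
So g(10) = 2.
Grundy values for row C (subtraction set {2, 3, 4}):
k:     0  1  2  3  4  5  6  7  8  9 10 11 12 13
g(k):  0  0  1  1  2  2  0  0  1  1  2  2  0  0
So g(13) = 0.
By the Sprague-Grundy theorem, the Grundy value of a sum of independent games is the XOR of the component values.
Combined value = 14 ⊕ 2 ⊕ 0 = 12.

12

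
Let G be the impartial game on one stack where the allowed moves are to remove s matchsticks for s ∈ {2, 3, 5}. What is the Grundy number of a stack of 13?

3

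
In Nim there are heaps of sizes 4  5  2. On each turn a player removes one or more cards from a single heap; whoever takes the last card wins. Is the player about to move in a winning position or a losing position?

In binary:
  100  (4)
  101  (5)
  010  (2)
  ---
  011  (3)
The nim-sum is 3 ≠ 0, so this is an N-position: the player to move can win.

Winning position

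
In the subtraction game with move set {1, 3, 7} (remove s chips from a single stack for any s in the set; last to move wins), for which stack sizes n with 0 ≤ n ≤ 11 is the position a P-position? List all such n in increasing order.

0, 2, 4, 6, 8, 10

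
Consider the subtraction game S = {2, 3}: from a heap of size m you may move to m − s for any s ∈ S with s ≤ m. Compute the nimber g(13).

1

Build the Grundy sequence with g(k) = mex{g(k−s) : s ∈ {2, 3}, s ≤ k}:
k:     0  1  2  3  4  5  6  7  8  9 10 11 12 13
g(k):  0  0  1  1  2  0  0  1  1  2  0  0  1  1
So g(13) = 1.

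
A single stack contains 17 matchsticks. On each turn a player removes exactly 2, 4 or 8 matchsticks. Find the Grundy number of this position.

Compute g(0), g(1), … for moves {2, 4, 8}:
k:     0  1  2  3  4  5  6  7  8  9 10 11 12 13 14 15 16 17
g(k):  0  0  1  1  2  2  0  0  1  1  2  2  0  0  1  1  2  2
So g(17) = 2.

2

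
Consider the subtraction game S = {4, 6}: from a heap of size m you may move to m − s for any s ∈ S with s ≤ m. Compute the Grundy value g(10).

0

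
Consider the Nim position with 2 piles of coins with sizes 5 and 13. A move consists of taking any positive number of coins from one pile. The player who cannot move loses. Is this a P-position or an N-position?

N-position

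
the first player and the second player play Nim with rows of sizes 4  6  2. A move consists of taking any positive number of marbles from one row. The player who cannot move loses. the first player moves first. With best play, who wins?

the second player wins

In binary:
  100  (4)
  110  (6)
  010  (2)
  ---
  000  (0)
The nim-sum is 0, so this is a P-position: the player to move is in a losing position under optimal play; the first player is about to move from it and so loses — the second player wins.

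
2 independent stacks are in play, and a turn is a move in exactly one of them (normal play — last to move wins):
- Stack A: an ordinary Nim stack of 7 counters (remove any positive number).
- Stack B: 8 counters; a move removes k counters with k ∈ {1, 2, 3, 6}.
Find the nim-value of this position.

7

Stack A is a plain Nim stack of size 7, so its Grundy value is 7.
Grundy values for stack B (subtraction set {1, 2, 3, 6}):
k:     0  1  2  3  4  5  6  7  8
g(k):  0  1  2  3  0  1  2  3  0
So g(8) = 0.
The value of a disjunctive sum is the nim-sum of the parts.
Combined value = 7 ⊕ 0 = 7.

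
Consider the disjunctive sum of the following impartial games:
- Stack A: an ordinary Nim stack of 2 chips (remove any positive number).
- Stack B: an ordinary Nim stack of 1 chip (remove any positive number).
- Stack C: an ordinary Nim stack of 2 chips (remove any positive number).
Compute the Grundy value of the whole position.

1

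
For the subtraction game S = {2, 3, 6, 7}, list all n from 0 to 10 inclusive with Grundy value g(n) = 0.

0, 1, 5, 9, 10

Compute g(0), g(1), … for moves {2, 3, 6, 7}:
g(0) = mex{} = 0
g(1) = mex{} = 0
g(2) = mex{0} = 1
g(3) = mex{0} = 1
g(4) = mex{0,1} = 2
g(5) = mex{1} = 0
g(6) = mex{0,1,2} = 3
g(7) = mex{0,2} = 1
g(8) = mex{0,1,3} = 2
g(9) = mex{1,3} = 0
g(10) = mex{1,2} = 0
The P-positions (g = 0) in 0..10 are 0, 1, 5, 9, 10.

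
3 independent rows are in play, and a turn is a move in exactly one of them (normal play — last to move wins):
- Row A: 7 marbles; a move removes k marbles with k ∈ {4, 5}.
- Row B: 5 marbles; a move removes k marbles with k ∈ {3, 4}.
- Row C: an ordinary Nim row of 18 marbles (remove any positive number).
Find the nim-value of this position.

Grundy values for row A (subtraction set {4, 5}):
g(0) = mex{} = 0
g(1) = mex{} = 0
g(2) = mex{} = 0
g(3) = mex{} = 0
g(4) = mex{0} = 1
g(5) = mex{0} = 1
g(6) = mex{0} = 1
g(7) = mex{0} = 1
So g(7) = 1.
Grundy values for row B (subtraction set {3, 4}):
g(0) = mex{} = 0
g(1) = mex{} = 0
g(2) = mex{} = 0
g(3) = mex{0} = 1
g(4) = mex{0} = 1
g(5) = mex{0} = 1
So g(5) = 1.
Row C is a plain Nim row of size 18, so its Grundy value is 18.
By the Sprague-Grundy theorem, the Grundy value of a sum of independent games is the XOR of the component values.
Combined value = 1 ⊕ 1 ⊕ 18 = 18.

18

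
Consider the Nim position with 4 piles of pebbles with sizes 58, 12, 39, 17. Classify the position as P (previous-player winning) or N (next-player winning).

P-position

Compute the nim-sum pairwise:
58 ⊕ 12 = 54
54 ⊕ 39 = 17
17 ⊕ 17 = 0
The nim-sum is 0, so this is a P-position: the player to move is in a losing position under optimal play.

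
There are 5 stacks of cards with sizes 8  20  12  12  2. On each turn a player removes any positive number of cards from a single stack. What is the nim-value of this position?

Bitwise XOR of the heap sizes:
  01000  (8)
  10100  (20)
  01100  (12)
  01100  (12)
  00010  (2)
  -----
  11110  (30)

30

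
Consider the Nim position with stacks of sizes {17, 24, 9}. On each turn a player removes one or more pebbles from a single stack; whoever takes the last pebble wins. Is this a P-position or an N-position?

P-position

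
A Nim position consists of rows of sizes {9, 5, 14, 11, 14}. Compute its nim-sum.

7

Nim-sum: 9 ⊕ 5 ⊕ 14 ⊕ 11 ⊕ 14 = 7.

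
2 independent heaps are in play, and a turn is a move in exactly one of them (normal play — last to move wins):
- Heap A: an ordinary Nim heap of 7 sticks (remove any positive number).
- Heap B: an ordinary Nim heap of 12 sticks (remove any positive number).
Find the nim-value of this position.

11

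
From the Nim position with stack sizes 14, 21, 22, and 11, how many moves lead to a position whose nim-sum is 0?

In binary:
  01110  (14)
  10101  (21)
  10110  (22)
  01011  (11)
  -----
  00110  (6)
The overall nim-sum is X = 6. A stack of size p has a winning move iff p XOR X < p (reduce it to p XOR X).
  14: 14 XOR 6 = 8 < 14 — winning move (to 8).
  21: 21 XOR 6 = 19 < 21 — winning move (to 19).
  22: 22 XOR 6 = 16 < 22 — winning move (to 16).
  11: 11 XOR 6 = 13 ≥ 11 — no move.
That gives 3 winning moves.

3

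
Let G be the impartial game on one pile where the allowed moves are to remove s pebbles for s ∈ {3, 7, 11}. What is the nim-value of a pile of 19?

1

Compute g(0), g(1), … for moves {3, 7, 11}:
k:     0  1  2  3  4  5  6  7  8  9 10 11 12 13 14 15 16 17 18 19
g(k):  0  0  0  1  1  1  0  2  2  1  0  3  2  1  0  0  0  1  1  1
So g(19) = 1.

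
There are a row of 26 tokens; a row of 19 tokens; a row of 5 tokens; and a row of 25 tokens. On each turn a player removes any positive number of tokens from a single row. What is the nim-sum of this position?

Nim-sum: 26 XOR 19 XOR 5 XOR 25 = 21.

21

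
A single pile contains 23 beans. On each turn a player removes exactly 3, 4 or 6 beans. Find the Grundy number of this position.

Build the Grundy sequence with g(k) = mex{g(k−s) : s ∈ {3, 4, 6}, s ≤ k}:
k:     0  1  2  3  4  5  6  7  8  9 10 11 12 13 14 15 16 17 18 19 20 21 22 23
g(k):  0  0  0  1  1  1  2  2  2  0  0  0  1  1  1  2  2  2  0  0  0  1  1  1
So g(23) = 1.

1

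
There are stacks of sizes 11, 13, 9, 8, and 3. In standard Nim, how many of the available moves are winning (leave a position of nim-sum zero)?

Nim-sum: 11 XOR 13 XOR 9 XOR 8 XOR 3 = 4.
The overall nim-sum is X = 4. A stack of size p has a winning move iff p XOR X < p (reduce it to p XOR X).
  11: 11 XOR 4 = 15 ≥ 11 — no move.
  13: 13 XOR 4 = 9 < 13 — winning move (to 9).
  9: 9 XOR 4 = 13 ≥ 9 — no move.
  8: 8 XOR 4 = 12 ≥ 8 — no move.
  3: 3 XOR 4 = 7 ≥ 3 — no move.
That gives 1 winning move.

1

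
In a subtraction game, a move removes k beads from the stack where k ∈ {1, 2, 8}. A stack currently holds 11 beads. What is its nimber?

Build the Grundy sequence with g(k) = mex{g(k−s) : s ∈ {1, 2, 8}, s ≤ k}:
k:     0  1  2  3  4  5  6  7  8  9 10 11
g(k):  0  1  2  0  1  2  0  1  2  0  1  2
So g(11) = 2.

2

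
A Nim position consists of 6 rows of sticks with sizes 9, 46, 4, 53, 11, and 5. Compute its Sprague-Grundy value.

24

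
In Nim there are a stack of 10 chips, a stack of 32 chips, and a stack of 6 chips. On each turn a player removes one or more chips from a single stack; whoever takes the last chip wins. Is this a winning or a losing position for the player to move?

Winning position

Compute the nim-sum pairwise:
10 ⊕ 32 = 42
42 ⊕ 6 = 44
The nim-sum is 44 ≠ 0, so this is an N-position: the player to move can win.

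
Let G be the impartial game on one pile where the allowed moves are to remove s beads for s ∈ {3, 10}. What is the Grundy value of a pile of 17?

Grundy values for subtraction set {3, 10}:
k:     0  1  2  3  4  5  6  7  8  9 10 11 12 13 14 15 16 17
g(k):  0  0  0  1  1  1  0  0  0  1  1  1  2  0  0  0  1  1
So g(17) = 1.

1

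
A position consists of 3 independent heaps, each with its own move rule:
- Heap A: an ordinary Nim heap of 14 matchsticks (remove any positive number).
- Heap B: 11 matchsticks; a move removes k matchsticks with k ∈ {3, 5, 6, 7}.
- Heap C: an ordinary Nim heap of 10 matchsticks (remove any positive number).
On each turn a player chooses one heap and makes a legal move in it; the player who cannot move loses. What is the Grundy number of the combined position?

Heap A is a plain Nim heap of size 14, so its Grundy value is 14.
Build the Grundy sequence for heap B with g(k) = mex{g(k−s) : s ∈ {3, 5, 6, 7}, s ≤ k}:
g(0) = mex{} = 0
g(1) = mex{} = 0
g(2) = mex{} = 0
g(3) = mex{0} = 1
g(4) = mex{0} = 1
g(5) = mex{0} = 1
g(6) = mex{0,1} = 2
g(7) = mex{0,1} = 2
g(8) = mex{0,1} = 2
g(9) = mex{0,1,2} = 3
g(10) = mex{1,2} = 0
g(11) = mex{1,2} = 0
So g(11) = 0.
Heap C is a plain Nim heap of size 10, so its Grundy value is 10.
The value of a disjunctive sum is the nim-sum of the parts.
Combined value = 14 XOR 0 XOR 10 = 4.

4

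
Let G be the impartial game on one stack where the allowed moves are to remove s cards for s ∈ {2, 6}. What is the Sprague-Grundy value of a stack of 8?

Build the Grundy sequence with g(k) = mex{g(k−s) : s ∈ {2, 6}, s ≤ k}:
k:     0  1  2  3  4  5  6  7  8
g(k):  0  0  1  1  0  0  1  1  0
So g(8) = 0.

0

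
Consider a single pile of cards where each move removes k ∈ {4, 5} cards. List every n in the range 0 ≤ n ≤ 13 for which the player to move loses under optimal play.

Compute g(0), g(1), … for moves {4, 5}:
k:     0  1  2  3  4  5  6  7  8  9 10 11 12 13
g(k):  0  0  0  0  1  1  1  1  2  0  0  0  0  1
The P-positions (g = 0) in 0..13 are 0, 1, 2, 3, 9, 10, 11, 12.

0, 1, 2, 3, 9, 10, 11, 12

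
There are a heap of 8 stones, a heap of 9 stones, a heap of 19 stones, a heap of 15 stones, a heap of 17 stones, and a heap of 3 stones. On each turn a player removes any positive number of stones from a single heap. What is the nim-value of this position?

15

Nim-sum: 8 ⊕ 9 ⊕ 19 ⊕ 15 ⊕ 17 ⊕ 3 = 15.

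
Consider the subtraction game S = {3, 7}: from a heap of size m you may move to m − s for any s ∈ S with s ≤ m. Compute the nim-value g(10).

Grundy values for subtraction set {3, 7}:
g(0) = mex{} = 0
g(1) = mex{} = 0
g(2) = mex{} = 0
g(3) = mex{0} = 1
g(4) = mex{0} = 1
g(5) = mex{0} = 1
g(6) = mex{1} = 0
g(7) = mex{0,1} = 2
g(8) = mex{0,1} = 2
g(9) = mex{0} = 1
g(10) = mex{1,2} = 0
So g(10) = 0.

0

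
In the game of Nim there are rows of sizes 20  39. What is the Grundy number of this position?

Nim-sum: 20 XOR 39 = 51.

51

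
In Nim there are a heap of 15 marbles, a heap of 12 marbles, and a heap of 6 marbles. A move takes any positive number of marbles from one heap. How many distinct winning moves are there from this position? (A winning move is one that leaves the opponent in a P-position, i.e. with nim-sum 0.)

Compute the nim-sum pairwise:
15 ⊕ 12 = 3
3 ⊕ 6 = 5
The overall nim-sum is X = 5. A heap of size p has a winning move iff p XOR X < p (reduce it to p XOR X).
  15: 15 XOR 5 = 10 < 15 — winning move (to 10).
  12: 12 XOR 5 = 9 < 12 — winning move (to 9).
  6: 6 XOR 5 = 3 < 6 — winning move (to 3).
That gives 3 winning moves.

3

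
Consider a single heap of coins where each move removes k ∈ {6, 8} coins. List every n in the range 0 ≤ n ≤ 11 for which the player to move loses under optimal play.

0, 1, 2, 3, 4, 5

Compute g(0), g(1), … for moves {6, 8}:
k:     0  1  2  3  4  5  6  7  8  9 10 11
g(k):  0  0  0  0  0  0  1  1  1  1  1  1
The P-positions (g = 0) in 0..11 are 0, 1, 2, 3, 4, 5.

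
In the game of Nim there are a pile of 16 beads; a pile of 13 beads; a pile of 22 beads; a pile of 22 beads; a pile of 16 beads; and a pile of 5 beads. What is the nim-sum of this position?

Bitwise XOR of the heap sizes:
  10000  (16)
  01101  (13)
  10110  (22)
  10110  (22)
  10000  (16)
  00101  (5)
  -----
  01000  (8)

8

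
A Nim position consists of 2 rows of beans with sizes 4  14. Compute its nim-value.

Write each in binary and XOR column by column:
  0100  (4)
  1110  (14)
  ----
  1010  (10)

10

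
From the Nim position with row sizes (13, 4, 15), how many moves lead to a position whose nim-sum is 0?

Bitwise XOR of the heap sizes:
  1101  (13)
  0100  (4)
  1111  (15)
  ----
  0110  (6)
The overall nim-sum is X = 6. A row of size p has a winning move iff p XOR X < p (reduce it to p XOR X).
  13: 13 XOR 6 = 11 < 13 — winning move (to 11).
  4: 4 XOR 6 = 2 < 4 — winning move (to 2).
  15: 15 XOR 6 = 9 < 15 — winning move (to 9).
That gives 3 winning moves.

3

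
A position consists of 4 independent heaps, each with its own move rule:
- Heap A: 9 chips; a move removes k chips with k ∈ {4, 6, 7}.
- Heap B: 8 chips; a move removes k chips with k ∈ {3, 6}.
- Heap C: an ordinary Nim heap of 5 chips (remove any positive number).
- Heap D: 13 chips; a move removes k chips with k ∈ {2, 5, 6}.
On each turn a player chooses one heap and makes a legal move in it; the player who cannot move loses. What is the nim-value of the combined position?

4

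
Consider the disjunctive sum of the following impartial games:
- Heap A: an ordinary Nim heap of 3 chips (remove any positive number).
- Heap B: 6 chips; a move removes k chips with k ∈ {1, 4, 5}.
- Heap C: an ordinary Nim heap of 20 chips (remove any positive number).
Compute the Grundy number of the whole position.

21

Heap A is a plain Nim heap of size 3, so its Grundy value is 3.
Build the Grundy sequence for heap B with g(k) = mex{g(k−s) : s ∈ {1, 4, 5}, s ≤ k}:
g(0) = mex{} = 0
g(1) = mex{0} = 1
g(2) = mex{1} = 0
g(3) = mex{0} = 1
g(4) = mex{0,1} = 2
g(5) = mex{0,1,2} = 3
g(6) = mex{0,1,3} = 2
So g(6) = 2.
Heap C is a plain Nim heap of size 20, so its Grundy value is 20.
By the Sprague-Grundy theorem, the Grundy value of a sum of independent games is the XOR of the component values.
Combined value = 3 ⊕ 2 ⊕ 20 = 21.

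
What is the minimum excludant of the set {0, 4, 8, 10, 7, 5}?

0 is in the set but 1 is not, so the mex is 1.

1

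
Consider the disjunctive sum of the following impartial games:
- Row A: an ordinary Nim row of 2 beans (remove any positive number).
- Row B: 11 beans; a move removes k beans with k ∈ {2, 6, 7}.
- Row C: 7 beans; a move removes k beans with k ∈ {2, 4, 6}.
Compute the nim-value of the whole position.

0

Row A is a plain Nim row of size 2, so its Grundy value is 2.
Build the Grundy sequence for row B with g(k) = mex{g(k−s) : s ∈ {2, 6, 7}, s ≤ k}:
k:     0  1  2  3  4  5  6  7  8  9 10 11
g(k):  0  0  1  1  0  0  1  1  2  0  3  1
So g(11) = 1.
Grundy values for row C (subtraction set {2, 4, 6}):
k:     0  1  2  3  4  5  6  7
g(k):  0  0  1  1  2  2  3  3
So g(7) = 3.
By the Sprague-Grundy theorem, the Grundy value of a sum of independent games is the XOR of the component values.
Combined value = 2 XOR 1 XOR 3 = 0.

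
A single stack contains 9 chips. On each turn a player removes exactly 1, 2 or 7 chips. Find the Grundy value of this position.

Build the Grundy sequence with g(k) = mex{g(k−s) : s ∈ {1, 2, 7}, s ≤ k}:
g(0) = mex{} = 0
g(1) = mex{0} = 1
g(2) = mex{0,1} = 2
g(3) = mex{1,2} = 0
g(4) = mex{0,2} = 1
g(5) = mex{0,1} = 2
g(6) = mex{1,2} = 0
g(7) = mex{0,2} = 1
g(8) = mex{0,1} = 2
g(9) = mex{1,2} = 0
So g(9) = 0.

0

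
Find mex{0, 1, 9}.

2

The values 0, 1 are all present; 2 is the first non-negative integer missing from the set.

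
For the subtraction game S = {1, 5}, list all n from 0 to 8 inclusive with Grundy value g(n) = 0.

0, 2, 4, 6, 8

Compute g(0), g(1), … for moves {1, 5}:
k:     0  1  2  3  4  5  6  7  8
g(k):  0  1  0  1  0  1  0  1  0
The P-positions (g = 0) in 0..8 are 0, 2, 4, 6, 8.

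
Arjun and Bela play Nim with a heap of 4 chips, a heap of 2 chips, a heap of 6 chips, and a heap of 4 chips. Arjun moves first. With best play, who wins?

Nim-sum: 4 ⊕ 2 ⊕ 6 ⊕ 4 = 4.
The nim-sum is 4 ≠ 0, so this is an N-position: the player to move can win; Arjun has a winning move.

Arjun wins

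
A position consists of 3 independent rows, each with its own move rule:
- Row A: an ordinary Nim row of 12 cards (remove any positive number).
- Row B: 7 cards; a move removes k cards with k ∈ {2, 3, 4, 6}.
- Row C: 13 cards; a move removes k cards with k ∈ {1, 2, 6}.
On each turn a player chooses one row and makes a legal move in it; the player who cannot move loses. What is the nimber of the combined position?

12

Row A is a plain Nim row of size 12, so its Grundy value is 12.
Grundy values for row B (subtraction set {2, 3, 4, 6}):
k:     0  1  2  3  4  5  6  7
g(k):  0  0  1  1  2  2  3  3
So g(7) = 3.
Build the Grundy sequence for row C with g(k) = mex{g(k−s) : s ∈ {1, 2, 6}, s ≤ k}:
k:     0  1  2  3  4  5  6  7  8  9 10 11 12 13
g(k):  0  1  2  0  1  2  3  0  1  2  0  1  2  3
So g(13) = 3.
The value of a disjunctive sum is the nim-sum of the parts.
Combined value = 12 XOR 3 XOR 3 = 12.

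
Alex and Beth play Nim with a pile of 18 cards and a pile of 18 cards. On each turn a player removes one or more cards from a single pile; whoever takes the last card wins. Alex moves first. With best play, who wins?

Nim-sum: 18 ^ 18 = 0.
The nim-sum is 0, so this is a P-position: the player to move is in a losing position under optimal play; Alex is about to move from it and so loses — Beth wins.

Beth wins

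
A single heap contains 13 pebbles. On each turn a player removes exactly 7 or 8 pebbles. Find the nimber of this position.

Compute g(0), g(1), … for moves {7, 8}:
g(0) = mex{} = 0
g(1) = mex{} = 0
g(2) = mex{} = 0
g(3) = mex{} = 0
g(4) = mex{} = 0
g(5) = mex{} = 0
g(6) = mex{} = 0
g(7) = mex{0} = 1
g(8) = mex{0} = 1
g(9) = mex{0} = 1
g(10) = mex{0} = 1
g(11) = mex{0} = 1
g(12) = mex{0} = 1
g(13) = mex{0} = 1
So g(13) = 1.

1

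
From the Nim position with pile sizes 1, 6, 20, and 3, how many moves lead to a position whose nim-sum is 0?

1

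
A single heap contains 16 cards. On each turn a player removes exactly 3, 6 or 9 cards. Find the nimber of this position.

1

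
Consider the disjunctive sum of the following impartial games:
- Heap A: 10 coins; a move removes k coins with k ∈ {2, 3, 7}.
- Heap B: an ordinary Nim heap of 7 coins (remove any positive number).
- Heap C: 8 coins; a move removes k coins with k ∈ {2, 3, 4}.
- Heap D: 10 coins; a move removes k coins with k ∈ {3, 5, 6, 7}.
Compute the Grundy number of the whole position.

6

Build the Grundy sequence for heap A with g(k) = mex{g(k−s) : s ∈ {2, 3, 7}, s ≤ k}:
g(0) = mex{} = 0
g(1) = mex{} = 0
g(2) = mex{0} = 1
g(3) = mex{0} = 1
g(4) = mex{0,1} = 2
g(5) = mex{1} = 0
g(6) = mex{1,2} = 0
g(7) = mex{0,2} = 1
g(8) = mex{0} = 1
g(9) = mex{0,1} = 2
g(10) = mex{1} = 0
So g(10) = 0.
Heap B is a plain Nim heap of size 7, so its Grundy value is 7.
Grundy values for heap C (subtraction set {2, 3, 4}):
g(0) = mex{} = 0
g(1) = mex{} = 0
g(2) = mex{0} = 1
g(3) = mex{0} = 1
g(4) = mex{0,1} = 2
g(5) = mex{0,1} = 2
g(6) = mex{1,2} = 0
g(7) = mex{1,2} = 0
g(8) = mex{0,2} = 1
So g(8) = 1.
Grundy values for heap D (subtraction set {3, 5, 6, 7}):
k:     0  1  2  3  4  5  6  7  8  9 10
g(k):  0  0  0  1  1  1  2  2  2  3  0
So g(10) = 0.
By the Sprague-Grundy theorem, the Grundy value of a sum of independent games is the XOR of the component values.
Combined value = 0 XOR 7 XOR 1 XOR 0 = 6.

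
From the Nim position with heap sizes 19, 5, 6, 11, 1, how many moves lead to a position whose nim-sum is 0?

1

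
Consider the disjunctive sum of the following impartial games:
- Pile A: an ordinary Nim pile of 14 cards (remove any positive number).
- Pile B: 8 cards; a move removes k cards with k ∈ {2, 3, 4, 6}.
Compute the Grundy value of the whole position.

Pile A is a plain Nim pile of size 14, so its Grundy value is 14.
Grundy values for pile B (subtraction set {2, 3, 4, 6}):
g(0) = mex{} = 0
g(1) = mex{} = 0
g(2) = mex{0} = 1
g(3) = mex{0} = 1
g(4) = mex{0,1} = 2
g(5) = mex{0,1} = 2
g(6) = mex{0,1,2} = 3
g(7) = mex{0,1,2} = 3
g(8) = mex{1,2,3} = 0
So g(8) = 0.
By the Sprague-Grundy theorem, the Grundy value of a sum of independent games is the XOR of the component values.
Combined value = 14 XOR 0 = 14.

14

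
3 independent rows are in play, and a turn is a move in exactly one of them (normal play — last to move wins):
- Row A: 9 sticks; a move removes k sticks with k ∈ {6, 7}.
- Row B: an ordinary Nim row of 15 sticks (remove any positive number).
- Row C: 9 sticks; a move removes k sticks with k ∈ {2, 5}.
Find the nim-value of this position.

For row A, compute g(0), g(1), … with moves {6, 7}:
k:     0  1  2  3  4  5  6  7  8  9
g(k):  0  0  0  0  0  0  1  1  1  1
So g(9) = 1.
Row B is a plain Nim row of size 15, so its Grundy value is 15.
Grundy values for row C (subtraction set {2, 5}):
k:     0  1  2  3  4  5  6  7  8  9
g(k):  0  0  1  1  0  2  1  0  0  1
So g(9) = 1.
By the Sprague-Grundy theorem, the Grundy value of a sum of independent games is the XOR of the component values.
Combined value = 1 XOR 15 XOR 1 = 15.

15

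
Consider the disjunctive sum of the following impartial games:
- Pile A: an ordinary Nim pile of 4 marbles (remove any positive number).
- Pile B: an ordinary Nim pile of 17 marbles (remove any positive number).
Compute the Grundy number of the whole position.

21

Pile A is a plain Nim pile of size 4, so its Grundy value is 4.
Pile B is a plain Nim pile of size 17, so its Grundy value is 17.
The value of a disjunctive sum is the nim-sum of the parts.
Combined value = 4 XOR 17 = 21.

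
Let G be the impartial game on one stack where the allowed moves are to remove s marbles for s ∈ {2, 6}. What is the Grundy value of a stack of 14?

Build the Grundy sequence with g(k) = mex{g(k−s) : s ∈ {2, 6}, s ≤ k}:
g(0) = mex{} = 0
g(1) = mex{} = 0
g(2) = mex{0} = 1
g(3) = mex{0} = 1
g(4) = mex{1} = 0
g(5) = mex{1} = 0
g(6) = mex{0} = 1
g(7) = mex{0} = 1
g(8) = mex{1} = 0
g(9) = mex{1} = 0
g(10) = mex{0} = 1
g(11) = mex{0} = 1
g(12) = mex{1} = 0
g(13) = mex{1} = 0
g(14) = mex{0} = 1
So g(14) = 1.

1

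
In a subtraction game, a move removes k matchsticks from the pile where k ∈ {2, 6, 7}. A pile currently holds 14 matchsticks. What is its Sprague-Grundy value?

0

Compute g(0), g(1), … for moves {2, 6, 7}:
k:     0  1  2  3  4  5  6  7  8  9 10 11 12 13 14
g(k):  0  0  1  1  0  0  1  1  2  0  3  1  2  0  0
So g(14) = 0.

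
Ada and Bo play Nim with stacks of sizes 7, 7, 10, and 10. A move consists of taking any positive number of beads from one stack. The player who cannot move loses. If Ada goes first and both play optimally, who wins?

Bo wins

Compute the nim-sum pairwise:
7 ⊕ 7 = 0
0 ⊕ 10 = 10
10 ⊕ 10 = 0
The nim-sum is 0, so this is a P-position: the player to move is in a losing position under optimal play; Ada is about to move from it and so loses — Bo wins.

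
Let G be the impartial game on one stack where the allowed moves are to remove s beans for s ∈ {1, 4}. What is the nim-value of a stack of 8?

1

Grundy values for subtraction set {1, 4}:
g(0) = mex{} = 0
g(1) = mex{0} = 1
g(2) = mex{1} = 0
g(3) = mex{0} = 1
g(4) = mex{0,1} = 2
g(5) = mex{1,2} = 0
g(6) = mex{0} = 1
g(7) = mex{1} = 0
g(8) = mex{0,2} = 1
So g(8) = 1.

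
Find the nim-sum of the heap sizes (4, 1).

In binary:
  100  (4)
  001  (1)
  ---
  101  (5)

5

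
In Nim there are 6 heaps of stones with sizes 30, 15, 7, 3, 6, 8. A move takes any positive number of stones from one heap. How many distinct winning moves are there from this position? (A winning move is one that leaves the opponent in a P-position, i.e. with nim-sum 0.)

Nim-sum: 30 ^ 15 ^ 7 ^ 3 ^ 6 ^ 8 = 27.
The overall nim-sum is X = 27. A heap of size p has a winning move iff p XOR X < p (reduce it to p XOR X).
  30: 30 XOR 27 = 5 < 30 — winning move (to 5).
  15: 15 XOR 27 = 20 ≥ 15 — no move.
  7: 7 XOR 27 = 28 ≥ 7 — no move.
  3: 3 XOR 27 = 24 ≥ 3 — no move.
  6: 6 XOR 27 = 29 ≥ 6 — no move.
  8: 8 XOR 27 = 19 ≥ 8 — no move.
That gives 1 winning move.

1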